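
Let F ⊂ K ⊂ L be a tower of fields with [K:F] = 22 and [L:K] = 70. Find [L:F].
[L:F] = 1540

The tower law says that for any tower of field extensions F ⊂ K ⊂ L with finite degrees, [L:F] = [L:K] · [K:F]. Here this gives [L:F] = 70 · 22 = 1540.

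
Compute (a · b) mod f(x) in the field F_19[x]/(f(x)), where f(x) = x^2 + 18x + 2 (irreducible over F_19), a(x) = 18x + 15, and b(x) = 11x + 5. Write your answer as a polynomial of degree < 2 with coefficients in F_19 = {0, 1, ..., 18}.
a · b ≡ 16x + 2 (mod f(x))

Multiply in F_19[x]: a(x)·b(x) = (18x + 15)·(11x + 5) = 8x^2 + 8x + 18. This has degree ≥ 2, so divide by f(x) over F_19: 8x^2 + 8x + 18 = (8)·(x^2 + 18x + 2) + (16x + 2). Hence a·b ≡ 16x + 2 (mod f). (F_19[x]/(f) is a field with 19^2 = 361 elements since f is irreducible of degree 2.)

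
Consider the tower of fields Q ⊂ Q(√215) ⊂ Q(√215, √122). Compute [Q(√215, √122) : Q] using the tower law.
[Q(√215, √122) : Q] = 4

[Q(√215):Q] = 2 (min poly x^2 - 215, irreducible since 215 is squarefree > 1). For the top step, suppose √122 ∈ Q(√215), say √122 = c + d√215 with c, d ∈ Q. Squaring: 122 = c^2 + 215d^2 + 2cd√215. Since √215 ∉ Q this forces 2cd = 0. If d = 0 then √122 = c ∈ Q, contradicting 122 squarefree > 1. If c = 0 then 122 = 215d^2, so 215·122 = (215d)^2 is a perfect square in Q — but 215·122 = 26230 is not a perfect square (since 215 and 122 are distinct squarefree integers). Contradiction. Hence √122 ∉ Q(√215), so x^2 - 122 stays irreducible over Q(√215) and [Q(√215, √122) : Q(√215)] = 2. By the tower law, [Q(√215, √122) : Q] = 2 · 2 = 4.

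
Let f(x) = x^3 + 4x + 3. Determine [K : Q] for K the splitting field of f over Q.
[K : Q] = 6

By the rational root test, any rational root of the monic integer polynomial f(x) = x^3 + 4x + 3 must be an integer dividing the constant term 3, i.e. one of ±{1, 3}. Evaluating: f(1) = 8, f(-1) = -2, f(3) = 42, f(-3) = -36; none is 0, so f has no rational root and is therefore irreducible over Q (a cubic with no linear factor over a field is irreducible). For an irreducible cubic, the Galois group is A_3 or S_3 according as the discriminant disc(f) = -4a^3 - 27b^2 = -4·(4)^3 - 27·(3)^2 = -499 is or is not a square in Q. Here disc(f) = -499 is not a perfect square in Q, so the Galois group of f over Q is not contained in A_3 and must be all of S_3. The splitting field has degree |S_3| = 6 over Q, so [K : Q] = 6.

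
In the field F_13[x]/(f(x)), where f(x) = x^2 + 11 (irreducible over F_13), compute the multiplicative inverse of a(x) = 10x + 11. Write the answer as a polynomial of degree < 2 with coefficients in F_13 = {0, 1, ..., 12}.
a(x)^(-1) ≡ 10x + 2 (mod f(x))

Since f is irreducible over F_13, F_13[x]/(f) is a field and a(x) ≠ 0 has an inverse. Apply the extended Euclidean algorithm to f(x) and a(x) in F_13[x]: f(x) = (4x + 6)·a(x) + (10). The last nonzero remainder is the constant 10 = gcd(f, a) in F_13. Back-substituting through the division chain expresses 10 = s(x)·a(x) + t(x)·f(x) with s(x) ≡ 9x + 7 (mod f), so (9x + 7)·a(x) ≡ 10 (mod f). Multiplying by 10^(-1) ≡ 4 in F_13 gives a(x)^(-1) ≡ 4·(9x + 7) ≡ 10x + 2 (mod f). Check: (10x + 11)·(10x + 2) = 9x^2 + 9 ≡ 1 (mod x^2 + 11).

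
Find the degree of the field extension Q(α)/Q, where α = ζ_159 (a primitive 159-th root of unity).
[Q(α):Q] = 104

The minimal polynomial of ζ_159 over Q is the 159-th cyclotomic polynomial Φ_159(x), which is irreducible over Q and has degree φ(159) = 104. Hence [Q(α):Q] = φ(159) = 104.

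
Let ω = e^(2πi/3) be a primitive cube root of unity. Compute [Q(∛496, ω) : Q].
[Q(∛496, ω) : Q] = 6

[Q(∛496):Q] = 3 (min poly x^3 - 496, irreducible since 496 is not a perfect cube). [Q(ω):Q] = 2 (min poly x^2 + x + 1). Since Q(∛496) ⊂ R and ω ∉ R, we have ω ∉ Q(∛496), so x^2 + x + 1 remains irreducible over Q(∛496) and [Q(∛496, ω) : Q(∛496)] = 2. By the tower law, [Q(∛496, ω) : Q] = 3 · 2 = 6. (In fact Q(∛496, ω) is the splitting field of x^3 - 496 over Q.)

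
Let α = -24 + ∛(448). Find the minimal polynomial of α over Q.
m_α(x) = x^3 + 72x^2 + 1728x + 13376

Set β = α + 24 = ∛(448), so β^3 = 448. Then (α + 24)^3 - 448 = 0, i.e. α is a root of g(x) = (x + 24)^3 - 448 = x^3 + 72x^2 + 1728x + 13376. Since g(x) = h(x + 24) where h(x) = x^3 - 448, and h is irreducible over Q (because 448 is not a perfect cube, so h has no rational root, and a monic cubic with no rational root is irreducible), g is also irreducible (irreducibility is preserved under the substitution x → x + 24). Hence m_α(x) = x^3 + 72x^2 + 1728x + 13376.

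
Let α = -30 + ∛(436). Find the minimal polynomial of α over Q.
m_α(x) = x^3 + 90x^2 + 2700x + 26564

Set β = α + 30 = ∛(436), so β^3 = 436. Then (α + 30)^3 - 436 = 0, i.e. α is a root of g(x) = (x + 30)^3 - 436 = x^3 + 90x^2 + 2700x + 26564. Since g(x) = h(x + 30) where h(x) = x^3 - 436, and h is irreducible over Q (because 436 is not a perfect cube, so h has no rational root, and a monic cubic with no rational root is irreducible), g is also irreducible (irreducibility is preserved under the substitution x → x + 30). Hence m_α(x) = x^3 + 90x^2 + 2700x + 26564.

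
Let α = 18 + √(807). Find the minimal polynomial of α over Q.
m_α(x) = x^2 - 36x - 483

From α - 18 = √(807), squaring gives (α - 18)^2 = 807, i.e. α^2 - 36α + 324 = 807, so α^2 - 36α - 483 = 0. The discriminant of x^2 - 36x - 483 is (-36)^2 - 4·(-483) = 1296 + 1932 = 3228, and 4·(807) is not a perfect square in Q since 807 is squarefree and ≠ 1. Hence x^2 - 36x - 483 is irreducible over Q and is the minimal polynomial of α.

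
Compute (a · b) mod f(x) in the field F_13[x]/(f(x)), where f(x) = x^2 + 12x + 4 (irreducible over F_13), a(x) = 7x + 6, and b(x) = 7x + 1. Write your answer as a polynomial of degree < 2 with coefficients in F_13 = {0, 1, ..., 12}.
a · b ≡ 7x + 5 (mod f(x))

Multiply in F_13[x]: a(x)·b(x) = (7x + 6)·(7x + 1) = 10x^2 + 10x + 6. This has degree ≥ 2, so divide by f(x) over F_13: 10x^2 + 10x + 6 = (10)·(x^2 + 12x + 4) + (7x + 5). Hence a·b ≡ 7x + 5 (mod f). (F_13[x]/(f) is a field with 13^2 = 169 elements since f is irreducible of degree 2.)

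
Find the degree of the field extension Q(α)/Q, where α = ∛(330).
[Q(α):Q] = 3

The minimal polynomial of α is x^3 - 330, irreducible over Q since 330 is not a perfect cube (so x^3 - 330 has no rational root). Hence [Q(α):Q] = deg(m_α) = 3.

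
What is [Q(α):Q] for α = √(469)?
[Q(α):Q] = 2

[Q(α):Q] equals the degree of the minimal polynomial of α. Here α^2 = 469 and x^2 - 469 is irreducible (d = 469 is squarefree, ≠ 1, hence not a square), so deg(m_α) = 2. Thus [Q(α):Q] = 2.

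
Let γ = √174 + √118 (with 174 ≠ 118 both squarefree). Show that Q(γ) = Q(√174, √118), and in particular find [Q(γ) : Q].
[Q(γ) : Q] = 4 (equivalently, Q(γ) = Q(√174, √118))

Obviously Q(γ) ⊆ Q(√174, √118), and [Q(√174, √118):Q] = 4 (since 174, 118 are distinct squarefree integers > 1 with 20532 not a perfect square). To show equality we compute the minimal polynomial of γ. From γ = √174 + √118: γ^2 = 174 + 2√(20532) + 118 = 292 + 2√(20532), so γ^2 - 292 = 2√(20532); squaring, (γ^2 - 292)^2 = 4·20532, i.e. γ^4 - 584γ^2 + 85264 - 82128 = 0, i.e. γ^4 - 584γ^2 + 3136 = 0. So γ is a root of x^4 - 584x^2 + 3136. This polynomial is irreducible over Q: it has no rational root (each ±√174 ± √118 is irrational), and any factorization into two quadratics over Q would force √(20532) ∈ Q (pairing opposite roots) or √174, √118 ∈ Q (other pairings), all impossible. Hence [Q(γ):Q] = 4 = [Q(√174, √118):Q], so Q(γ) = Q(√174, √118).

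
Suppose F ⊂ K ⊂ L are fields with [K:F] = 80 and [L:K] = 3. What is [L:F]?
[L:F] = 240

The tower law says that for any tower of field extensions F ⊂ K ⊂ L with finite degrees, [L:F] = [L:K] · [K:F]. Here this gives [L:F] = 3 · 80 = 240.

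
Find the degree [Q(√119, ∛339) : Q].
[Q(√119, ∛339) : Q] = 6

Let L = Q(√119, ∛339). Since Q(√119) ⊂ L and [Q(√119):Q] = 2, the tower law gives 2 | [L:Q]. Likewise Q(∛339) ⊂ L with [Q(∛339):Q] = 3 (because 339 is not a perfect cube), so 3 | [L:Q]. As gcd(2,3) = 1, [L:Q] is divisible by 6. Conversely L is generated over Q by √119 and ∛339, so [L:Q] ≤ 2·3 = 6. Therefore [Q(√119, ∛339) : Q] = 6.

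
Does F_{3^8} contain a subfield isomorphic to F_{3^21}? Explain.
No: F_{3^21} is not a subfield of F_{3^8}

F_{p^m} embeds in F_{p^n} iff m | n. Here 21 ∤ 8 (since 8 = 0·21 + 8 with remainder 8 ≠ 0), so F_{3^21} is not a subfield of F_{3^8}. Equivalently: if it were, the tower law would give 21 = [F_{3^21}:F_3] dividing [F_{3^8}:F_3] = 8, contradiction.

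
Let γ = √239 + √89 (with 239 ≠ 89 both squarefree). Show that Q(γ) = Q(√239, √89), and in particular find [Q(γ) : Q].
[Q(γ) : Q] = 4 (equivalently, Q(γ) = Q(√239, √89))

Obviously Q(γ) ⊆ Q(√239, √89), and [Q(√239, √89):Q] = 4 (since 239, 89 are distinct squarefree integers > 1 with 21271 not a perfect square). To show equality we compute the minimal polynomial of γ. From γ = √239 + √89: γ^2 = 239 + 2√(21271) + 89 = 328 + 2√(21271), so γ^2 - 328 = 2√(21271); squaring, (γ^2 - 328)^2 = 4·21271, i.e. γ^4 - 656γ^2 + 107584 - 85084 = 0, i.e. γ^4 - 656γ^2 + 22500 = 0. So γ is a root of x^4 - 656x^2 + 22500. This polynomial is irreducible over Q: it has no rational root (each ±√239 ± √89 is irrational), and any factorization into two quadratics over Q would force √(21271) ∈ Q (pairing opposite roots) or √239, √89 ∈ Q (other pairings), all impossible. Hence [Q(γ):Q] = 4 = [Q(√239, √89):Q], so Q(γ) = Q(√239, √89).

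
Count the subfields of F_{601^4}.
F_{601^4} has 3 subfields

The subfields of F_{p^n} are exactly the fields F_{p^d} for d | n (each is the fixed field of the unique index-d subgroup of Gal(F_{p^n}/F_p) ≅ Z/nZ). The divisors of n = 4 are {1, 2, 4}, giving 3 subfields: F_{601^1}, F_{601^2}, F_{601^4}.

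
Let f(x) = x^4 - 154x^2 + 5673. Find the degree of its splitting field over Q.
[K : Q] = 4

Solving the quadratic in x^2: x^2 = (154 ± √(154^2 - 4·5673))/2 = (154 ± √1024)/2 = (154 ± 32)/2, giving x^2 = 93 or x^2 = 61. So f(x) = (x^2 - 93)(x^2 - 61) and the roots of f are ±√93, ±√61. Hence the splitting field is K = Q(√93, √61). Since 93 and 61 are distinct squarefree integers > 1, their product 5673 is not a perfect square, so √61 ∉ Q(√93). By the tower law [K:Q] = [Q(√93,√61):Q(√93)] · [Q(√93):Q] = 2 · 2 = 4.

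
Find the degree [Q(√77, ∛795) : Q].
[Q(√77, ∛795) : Q] = 6

Let L = Q(√77, ∛795). Since Q(√77) ⊂ L and [Q(√77):Q] = 2, the tower law gives 2 | [L:Q]. Likewise Q(∛795) ⊂ L with [Q(∛795):Q] = 3 (because 795 is not a perfect cube), so 3 | [L:Q]. As gcd(2,3) = 1, [L:Q] is divisible by 6. Conversely L is generated over Q by √77 and ∛795, so [L:Q] ≤ 2·3 = 6. Therefore [Q(√77, ∛795) : Q] = 6.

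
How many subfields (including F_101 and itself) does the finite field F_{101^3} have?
F_{101^3} has 2 subfields

The subfields of F_{p^n} are exactly the fields F_{p^d} for d | n (each is the fixed field of the unique index-d subgroup of Gal(F_{p^n}/F_p) ≅ Z/nZ). The divisors of n = 3 are {1, 3}, giving 2 subfields: F_{101^1}, F_{101^3}.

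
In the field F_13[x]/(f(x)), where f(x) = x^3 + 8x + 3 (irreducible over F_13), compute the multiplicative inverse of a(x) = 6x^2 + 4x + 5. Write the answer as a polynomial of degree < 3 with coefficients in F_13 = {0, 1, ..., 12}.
a(x)^(-1) ≡ 8x^2 + 3x + 12 (mod f(x))

Since f is irreducible over F_13, F_13[x]/(f) is a field and a(x) ≠ 0 has an inverse. Apply the extended Euclidean algorithm to f(x) and a(x) in F_13[x]: f(x) = (11x + 10)·a(x) + (4x + 5);  a(x) = (8x + 4)·(4x + 5) + (11). The last nonzero remainder is the constant 11 = gcd(f, a) in F_13. Back-substituting through the division chain expresses 11 = s(x)·a(x) + t(x)·f(x) with s(x) ≡ 10x^2 + 7x + 2 (mod f), so (10x^2 + 7x + 2)·a(x) ≡ 11 (mod f). Multiplying by 11^(-1) ≡ 6 in F_13 gives a(x)^(-1) ≡ 6·(10x^2 + 7x + 2) ≡ 8x^2 + 3x + 12 (mod f). Check: (6x^2 + 4x + 5)·(8x^2 + 3x + 12) = 9x^4 + 11x^3 + 7x^2 + 11x + 8 ≡ 1 (mod x^3 + 8x + 3).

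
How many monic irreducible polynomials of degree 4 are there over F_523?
There are 18704460078 monic irreducible polynomials of degree 4 over F_523

Each element of F_{523^4} that lies in no proper subfield is a root of exactly one monic irreducible of degree 4 over F_523, and each such polynomial has 4 distinct roots in F_{523^4}. By Möbius inversion the count is N_523(4) = (1/4) Σ_{d|4} μ(4/d) · 523^d = (1/4)(μ(4)·523^1 + μ(2)·523^2 + μ(1)·523^4) = 74817840312/4 = 18704460078.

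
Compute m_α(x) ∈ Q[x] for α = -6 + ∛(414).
m_α(x) = x^3 + 18x^2 + 108x - 198

Set β = α + 6 = ∛(414), so β^3 = 414. Then (α + 6)^3 - 414 = 0, i.e. α is a root of g(x) = (x + 6)^3 - 414 = x^3 + 18x^2 + 108x - 198. Since g(x) = h(x + 6) where h(x) = x^3 - 414, and h is irreducible over Q (because 414 is not a perfect cube, so h has no rational root, and a monic cubic with no rational root is irreducible), g is also irreducible (irreducibility is preserved under the substitution x → x + 6). Hence m_α(x) = x^3 + 18x^2 + 108x - 198.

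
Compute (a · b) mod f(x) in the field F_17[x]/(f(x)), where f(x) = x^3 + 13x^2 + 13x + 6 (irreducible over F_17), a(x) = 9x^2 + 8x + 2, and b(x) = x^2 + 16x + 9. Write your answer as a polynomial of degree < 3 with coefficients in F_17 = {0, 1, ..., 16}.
a · b ≡ 13x^2 + 3x + 12 (mod f(x))

Multiply in F_17[x]: a(x)·b(x) = (9x^2 + 8x + 2)·(x^2 + 16x + 9) = 9x^4 + 16x^3 + 7x^2 + 2x + 1. This has degree ≥ 3, so divide by f(x) over F_17: 9x^4 + 16x^3 + 7x^2 + 2x + 1 = (9x + 1)·(x^3 + 13x^2 + 13x + 6) + (13x^2 + 3x + 12). Hence a·b ≡ 13x^2 + 3x + 12 (mod f). (F_17[x]/(f) is a field with 17^3 = 4913 elements since f is irreducible of degree 3.)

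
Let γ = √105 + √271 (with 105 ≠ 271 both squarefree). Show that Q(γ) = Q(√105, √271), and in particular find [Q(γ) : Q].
[Q(γ) : Q] = 4 (equivalently, Q(γ) = Q(√105, √271))

Obviously Q(γ) ⊆ Q(√105, √271), and [Q(√105, √271):Q] = 4 (since 105, 271 are distinct squarefree integers > 1 with 28455 not a perfect square). To show equality we compute the minimal polynomial of γ. From γ = √105 + √271: γ^2 = 105 + 2√(28455) + 271 = 376 + 2√(28455), so γ^2 - 376 = 2√(28455); squaring, (γ^2 - 376)^2 = 4·28455, i.e. γ^4 - 752γ^2 + 141376 - 113820 = 0, i.e. γ^4 - 752γ^2 + 27556 = 0. So γ is a root of x^4 - 752x^2 + 27556. This polynomial is irreducible over Q: it has no rational root (each ±√105 ± √271 is irrational), and any factorization into two quadratics over Q would force √(28455) ∈ Q (pairing opposite roots) or √105, √271 ∈ Q (other pairings), all impossible. Hence [Q(γ):Q] = 4 = [Q(√105, √271):Q], so Q(γ) = Q(√105, √271).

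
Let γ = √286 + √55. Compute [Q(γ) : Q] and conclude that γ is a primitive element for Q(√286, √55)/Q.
[Q(γ) : Q] = 4 (equivalently, Q(γ) = Q(√286, √55))

Obviously Q(γ) ⊆ Q(√286, √55), and [Q(√286, √55):Q] = 4 (since 286, 55 are distinct squarefree integers > 1 with 15730 not a perfect square). To show equality we compute the minimal polynomial of γ. From γ = √286 + √55: γ^2 = 286 + 2√(15730) + 55 = 341 + 2√(15730), so γ^2 - 341 = 2√(15730); squaring, (γ^2 - 341)^2 = 4·15730, i.e. γ^4 - 682γ^2 + 116281 - 62920 = 0, i.e. γ^4 - 682γ^2 + 53361 = 0. So γ is a root of x^4 - 682x^2 + 53361. This polynomial is irreducible over Q: it has no rational root (each ±√286 ± √55 is irrational), and any factorization into two quadratics over Q would force √(15730) ∈ Q (pairing opposite roots) or √286, √55 ∈ Q (other pairings), all impossible. Hence [Q(γ):Q] = 4 = [Q(√286, √55):Q], so Q(γ) = Q(√286, √55).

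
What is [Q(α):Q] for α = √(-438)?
[Q(α):Q] = 2

[Q(α):Q] equals the degree of the minimal polynomial of α. Here α^2 = -438 and x^2 + 438 is irreducible (d = -438 is squarefree, ≠ 1, hence not a square), so deg(m_α) = 2. Thus [Q(α):Q] = 2.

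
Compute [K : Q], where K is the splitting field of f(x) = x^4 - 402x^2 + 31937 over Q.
[K : Q] = 4

Solving the quadratic in x^2: x^2 = (402 ± √(402^2 - 4·31937))/2 = (402 ± √33856)/2 = (402 ± 184)/2, giving x^2 = 109 or x^2 = 293. So f(x) = (x^2 - 109)(x^2 - 293) and the roots of f are ±√109, ±√293. Hence the splitting field is K = Q(√109, √293). Since 109 and 293 are distinct squarefree integers > 1, their product 31937 is not a perfect square, so √293 ∉ Q(√109). By the tower law [K:Q] = [Q(√109,√293):Q(√109)] · [Q(√109):Q] = 2 · 2 = 4.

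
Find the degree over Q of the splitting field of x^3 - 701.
[K : Q] = 6

The roots of x^3 - 701 are ∛701, ω∛701, ω^2∛701 where ω = e^(2πi/3) is a primitive cube root of unity, so K = Q(∛701, ω). Now [Q(∛701):Q] = 3 (since 701 is not a perfect cube, x^3 - 701 is irreducible) and [Q(ω):Q] = 2. Both 2 and 3 divide [K:Q], and [K:Q] ≤ 3·2 = 6, so [K:Q] = 6. (Equivalently: Q(∛701) ⊂ R but ω ∉ R, so [K : Q(∛701)] = 2.)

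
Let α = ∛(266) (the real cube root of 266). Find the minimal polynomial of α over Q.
m_α(x) = x^3 - 266

α satisfies α^3 = 266, so x^3 - 266 annihilates α. By the rational root test, a rational root p/q (in lowest terms) of x^3 - 266 would satisfy p^3 = 266 q^3, forcing q = 1 and p^3 = 266; but 266 is not a perfect cube, contradiction. A monic cubic over Q with no rational root is irreducible (any nontrivial factorization would include a linear factor). Hence x^3 - 266 is the minimal polynomial of α, and in particular [Q(α):Q] = 3.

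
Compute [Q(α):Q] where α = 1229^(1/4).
[Q(α):Q] = 4

α is a root of x^4 - 1229. By Eisenstein's criterion at the prime p = 1229 (which divides the constant term 1229 but p^2 = 1510441 does not, since 1229 is squarefree), x^4 - 1229 is irreducible over Q. Hence [Q(α):Q] = 4.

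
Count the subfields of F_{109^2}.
F_{109^2} has 2 subfields

The subfields of F_{p^n} are exactly the fields F_{p^d} for d | n (each is the fixed field of the unique index-d subgroup of Gal(F_{p^n}/F_p) ≅ Z/nZ). The divisors of n = 2 are {1, 2}, giving 2 subfields: F_{109^1}, F_{109^2}.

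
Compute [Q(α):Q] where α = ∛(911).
[Q(α):Q] = 3

The minimal polynomial of α is x^3 - 911, irreducible over Q since 911 is not a perfect cube (so x^3 - 911 has no rational root). Hence [Q(α):Q] = deg(m_α) = 3.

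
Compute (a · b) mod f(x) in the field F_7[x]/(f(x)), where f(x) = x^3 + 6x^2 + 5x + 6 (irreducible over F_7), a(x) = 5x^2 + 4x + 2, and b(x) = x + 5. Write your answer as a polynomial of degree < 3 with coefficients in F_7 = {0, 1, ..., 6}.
a · b ≡ 6x^2 + 4x + 1 (mod f(x))

Multiply in F_7[x]: a(x)·b(x) = (5x^2 + 4x + 2)·(x + 5) = 5x^3 + x^2 + x + 3. This has degree ≥ 3, so divide by f(x) over F_7: 5x^3 + x^2 + x + 3 = (5)·(x^3 + 6x^2 + 5x + 6) + (6x^2 + 4x + 1). Hence a·b ≡ 6x^2 + 4x + 1 (mod f). (F_7[x]/(f) is a field with 7^3 = 343 elements since f is irreducible of degree 3.)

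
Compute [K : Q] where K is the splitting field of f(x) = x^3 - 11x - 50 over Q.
[K : Q] = 6

By the rational root test, any rational root of the monic integer polynomial f(x) = x^3 - 11x - 50 must be an integer dividing the constant term -50, i.e. one of ±{1, 2, 5, 10, 25, 50}. Evaluating: f(1) = -60, f(-1) = -40, f(2) = -64, f(-2) = -36, f(5) = 20, f(-5) = -120, f(10) = 840, f(-10) = -940, f(25) = 15300, f(-25) = -15400, f(50) = 124400, f(-50) = -124500; none is 0, so f has no rational root and is therefore irreducible over Q (a cubic with no linear factor over a field is irreducible). For an irreducible cubic, the Galois group is A_3 or S_3 according as the discriminant disc(f) = -4a^3 - 27b^2 = -4·(-11)^3 - 27·(-50)^2 = -62176 is or is not a square in Q. Here disc(f) = -62176 is not a perfect square in Q, so the Galois group of f over Q is not contained in A_3 and must be all of S_3. The splitting field has degree |S_3| = 6 over Q, so [K : Q] = 6.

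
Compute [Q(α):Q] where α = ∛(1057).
[Q(α):Q] = 3

The minimal polynomial of α is x^3 - 1057, irreducible over Q since 1057 is not a perfect cube (so x^3 - 1057 has no rational root). Hence [Q(α):Q] = deg(m_α) = 3.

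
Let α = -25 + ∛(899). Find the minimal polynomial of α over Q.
m_α(x) = x^3 + 75x^2 + 1875x + 14726

Set β = α + 25 = ∛(899), so β^3 = 899. Then (α + 25)^3 - 899 = 0, i.e. α is a root of g(x) = (x + 25)^3 - 899 = x^3 + 75x^2 + 1875x + 14726. Since g(x) = h(x + 25) where h(x) = x^3 - 899, and h is irreducible over Q (because 899 is not a perfect cube, so h has no rational root, and a monic cubic with no rational root is irreducible), g is also irreducible (irreducibility is preserved under the substitution x → x + 25). Hence m_α(x) = x^3 + 75x^2 + 1875x + 14726.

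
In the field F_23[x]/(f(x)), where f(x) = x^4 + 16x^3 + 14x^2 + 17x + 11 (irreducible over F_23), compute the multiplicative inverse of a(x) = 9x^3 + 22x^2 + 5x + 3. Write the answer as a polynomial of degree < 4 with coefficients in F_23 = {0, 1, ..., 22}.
a(x)^(-1) ≡ 21x^3 + 10x^2 + 22x + 22 (mod f(x))

Since f is irreducible over F_23, F_23[x]/(f) is a field and a(x) ≠ 0 has an inverse. Apply the extended Euclidean algorithm to f(x) and a(x) in F_23[x]: f(x) = (18x + 14)·a(x) + (7x^2 + 8x + 15);  a(x) = (21x + 12)·(7x^2 + 8x + 15) + (8x + 7);  (7x^2 + 8x + 15) = (21x + 20)·(8x + 7) + (13). The last nonzero remainder is the constant 13 = gcd(f, a) in F_23. Back-substituting through the division chain expresses 13 = s(x)·a(x) + t(x)·f(x) with s(x) ≡ 20x^3 + 15x^2 + 10x + 10 (mod f), so (20x^3 + 15x^2 + 10x + 10)·a(x) ≡ 13 (mod f). Multiplying by 13^(-1) ≡ 16 in F_23 gives a(x)^(-1) ≡ 16·(20x^3 + 15x^2 + 10x + 10) ≡ 21x^3 + 10x^2 + 22x + 22 (mod f). Check: (9x^3 + 22x^2 + 5x + 3)·(21x^3 + 10x^2 + 22x + 22) = 5x^6 + 17x^4 + 13x^3 + 3x^2 + 15x + 20 ≡ 1 (mod x^4 + 16x^3 + 14x^2 + 17x + 11).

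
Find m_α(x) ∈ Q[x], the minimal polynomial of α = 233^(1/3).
m_α(x) = x^3 - 233

α satisfies α^3 = 233, so x^3 - 233 annihilates α. By the rational root test, a rational root p/q (in lowest terms) of x^3 - 233 would satisfy p^3 = 233 q^3, forcing q = 1 and p^3 = 233; but 233 is not a perfect cube, contradiction. A monic cubic over Q with no rational root is irreducible (any nontrivial factorization would include a linear factor). Hence x^3 - 233 is the minimal polynomial of α, and in particular [Q(α):Q] = 3.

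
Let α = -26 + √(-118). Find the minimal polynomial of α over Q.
m_α(x) = x^2 + 52x + 794

From α + 26 = √(-118), squaring gives (α + 26)^2 = -118, i.e. α^2 + 52α + 676 = -118, so α^2 + 52α + 794 = 0. The discriminant of x^2 + 52x + 794 is (52)^2 - 4·(794) = 2704 - 3176 = -472, and 4·(-118) is not a perfect square in Q since -118 is squarefree and ≠ 1. Hence x^2 + 52x + 794 is irreducible over Q and is the minimal polynomial of α.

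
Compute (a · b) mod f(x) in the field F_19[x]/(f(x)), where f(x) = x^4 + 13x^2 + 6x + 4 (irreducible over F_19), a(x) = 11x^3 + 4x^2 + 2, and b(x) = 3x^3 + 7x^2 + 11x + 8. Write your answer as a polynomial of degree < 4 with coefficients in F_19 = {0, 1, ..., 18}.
a · b ≡ 18x^3 + 18x^2 + 16x + 15 (mod f(x))

Multiply in F_19[x]: a(x)·b(x) = (11x^3 + 4x^2 + 2)·(3x^3 + 7x^2 + 11x + 8) = 14x^6 + 13x^5 + 16x^4 + 5x^3 + 8x^2 + 3x + 16. This has degree ≥ 4, so divide by f(x) over F_19: 14x^6 + 13x^5 + 16x^4 + 5x^3 + 8x^2 + 3x + 16 = (14x^2 + 13x + 5)·(x^4 + 13x^2 + 6x + 4) + (18x^3 + 18x^2 + 16x + 15). Hence a·b ≡ 18x^3 + 18x^2 + 16x + 15 (mod f). (F_19[x]/(f) is a field with 19^4 = 130321 elements since f is irreducible of degree 4.)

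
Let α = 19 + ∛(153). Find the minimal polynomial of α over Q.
m_α(x) = x^3 - 57x^2 + 1083x - 7012

Set β = α - 19 = ∛(153), so β^3 = 153. Then (α - 19)^3 - 153 = 0, i.e. α is a root of g(x) = (x - 19)^3 - 153 = x^3 - 57x^2 + 1083x - 7012. Since g(x) = h(x - 19) where h(x) = x^3 - 153, and h is irreducible over Q (because 153 is not a perfect cube, so h has no rational root, and a monic cubic with no rational root is irreducible), g is also irreducible (irreducibility is preserved under the substitution x → x - 19). Hence m_α(x) = x^3 - 57x^2 + 1083x - 7012.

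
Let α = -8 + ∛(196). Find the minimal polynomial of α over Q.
m_α(x) = x^3 + 24x^2 + 192x + 316

Set β = α + 8 = ∛(196), so β^3 = 196. Then (α + 8)^3 - 196 = 0, i.e. α is a root of g(x) = (x + 8)^3 - 196 = x^3 + 24x^2 + 192x + 316. Since g(x) = h(x + 8) where h(x) = x^3 - 196, and h is irreducible over Q (because 196 is not a perfect cube, so h has no rational root, and a monic cubic with no rational root is irreducible), g is also irreducible (irreducibility is preserved under the substitution x → x + 8). Hence m_α(x) = x^3 + 24x^2 + 192x + 316.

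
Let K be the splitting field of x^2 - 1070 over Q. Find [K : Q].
[K : Q] = 2

f(x) = x^2 - 1070 factors as (x - √1070)(x + √1070). The splitting field is K = Q(√1070). Since 1070 is squarefree and > 1, it is not a perfect square, so x^2 - 1070 is irreducible over Q and [Q(√1070) : Q] = 2. Hence [K : Q] = 2.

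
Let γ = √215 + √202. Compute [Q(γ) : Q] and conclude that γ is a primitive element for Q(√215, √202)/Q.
[Q(γ) : Q] = 4 (equivalently, Q(γ) = Q(√215, √202))

Obviously Q(γ) ⊆ Q(√215, √202), and [Q(√215, √202):Q] = 4 (since 215, 202 are distinct squarefree integers > 1 with 43430 not a perfect square). To show equality we compute the minimal polynomial of γ. From γ = √215 + √202: γ^2 = 215 + 2√(43430) + 202 = 417 + 2√(43430), so γ^2 - 417 = 2√(43430); squaring, (γ^2 - 417)^2 = 4·43430, i.e. γ^4 - 834γ^2 + 173889 - 173720 = 0, i.e. γ^4 - 834γ^2 + 169 = 0. So γ is a root of x^4 - 834x^2 + 169. This polynomial is irreducible over Q: it has no rational root (each ±√215 ± √202 is irrational), and any factorization into two quadratics over Q would force √(43430) ∈ Q (pairing opposite roots) or √215, √202 ∈ Q (other pairings), all impossible. Hence [Q(γ):Q] = 4 = [Q(√215, √202):Q], so Q(γ) = Q(√215, √202).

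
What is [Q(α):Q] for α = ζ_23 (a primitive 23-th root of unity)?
[Q(α):Q] = 22

The minimal polynomial of ζ_23 over Q is the 23-th cyclotomic polynomial Φ_23(x), which is irreducible over Q and has degree φ(23) = 22. Hence [Q(α):Q] = φ(23) = 22.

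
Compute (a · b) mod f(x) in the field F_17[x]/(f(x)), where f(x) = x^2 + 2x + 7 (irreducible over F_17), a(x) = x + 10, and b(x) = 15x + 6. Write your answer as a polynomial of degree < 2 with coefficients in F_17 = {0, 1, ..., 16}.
a · b ≡ 7x + 6 (mod f(x))

Multiply in F_17[x]: a(x)·b(x) = (x + 10)·(15x + 6) = 15x^2 + 3x + 9. This has degree ≥ 2, so divide by f(x) over F_17: 15x^2 + 3x + 9 = (15)·(x^2 + 2x + 7) + (7x + 6). Hence a·b ≡ 7x + 6 (mod f). (F_17[x]/(f) is a field with 17^2 = 289 elements since f is irreducible of degree 2.)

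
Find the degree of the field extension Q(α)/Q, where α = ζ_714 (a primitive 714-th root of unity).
[Q(α):Q] = 192

The minimal polynomial of ζ_714 over Q is the 714-th cyclotomic polynomial Φ_714(x), which is irreducible over Q and has degree φ(714) = 192. Hence [Q(α):Q] = φ(714) = 192.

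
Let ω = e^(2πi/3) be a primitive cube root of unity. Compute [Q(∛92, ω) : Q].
[Q(∛92, ω) : Q] = 6

[Q(∛92):Q] = 3 (min poly x^3 - 92, irreducible since 92 is not a perfect cube). [Q(ω):Q] = 2 (min poly x^2 + x + 1). Since Q(∛92) ⊂ R and ω ∉ R, we have ω ∉ Q(∛92), so x^2 + x + 1 remains irreducible over Q(∛92) and [Q(∛92, ω) : Q(∛92)] = 2. By the tower law, [Q(∛92, ω) : Q] = 3 · 2 = 6. (In fact Q(∛92, ω) is the splitting field of x^3 - 92 over Q.)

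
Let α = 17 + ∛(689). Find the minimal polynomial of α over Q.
m_α(x) = x^3 - 51x^2 + 867x - 5602

Set β = α - 17 = ∛(689), so β^3 = 689. Then (α - 17)^3 - 689 = 0, i.e. α is a root of g(x) = (x - 17)^3 - 689 = x^3 - 51x^2 + 867x - 5602. Since g(x) = h(x - 17) where h(x) = x^3 - 689, and h is irreducible over Q (because 689 is not a perfect cube, so h has no rational root, and a monic cubic with no rational root is irreducible), g is also irreducible (irreducibility is preserved under the substitution x → x - 17). Hence m_α(x) = x^3 - 51x^2 + 867x - 5602.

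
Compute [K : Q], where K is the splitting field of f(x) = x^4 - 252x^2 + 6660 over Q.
[K : Q] = 4

Solving the quadratic in x^2: x^2 = (252 ± √(252^2 - 4·6660))/2 = (252 ± √36864)/2 = (252 ± 192)/2, giving x^2 = 30 or x^2 = 222. So f(x) = (x^2 - 30)(x^2 - 222) and the roots of f are ±√30, ±√222. Hence the splitting field is K = Q(√30, √222). Since 30 and 222 are distinct squarefree integers > 1, their product 6660 is not a perfect square, so √222 ∉ Q(√30). By the tower law [K:Q] = [Q(√30,√222):Q(√30)] · [Q(√30):Q] = 2 · 2 = 4.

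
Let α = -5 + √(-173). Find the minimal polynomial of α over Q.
m_α(x) = x^2 + 10x + 198

From α + 5 = √(-173), squaring gives (α + 5)^2 = -173, i.e. α^2 + 10α + 25 = -173, so α^2 + 10α + 198 = 0. The discriminant of x^2 + 10x + 198 is (10)^2 - 4·(198) = 100 - 792 = -692, and 4·(-173) is not a perfect square in Q since -173 is squarefree and ≠ 1. Hence x^2 + 10x + 198 is irreducible over Q and is the minimal polynomial of α.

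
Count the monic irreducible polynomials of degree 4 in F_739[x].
There are 74561900130 monic irreducible polynomials of degree 4 over F_739

Each element of F_{739^4} that lies in no proper subfield is a root of exactly one monic irreducible of degree 4 over F_739, and each such polynomial has 4 distinct roots in F_{739^4}. By Möbius inversion the count is N_739(4) = (1/4) Σ_{d|4} μ(4/d) · 739^d = (1/4)(μ(4)·739^1 + μ(2)·739^2 + μ(1)·739^4) = 298247600520/4 = 74561900130.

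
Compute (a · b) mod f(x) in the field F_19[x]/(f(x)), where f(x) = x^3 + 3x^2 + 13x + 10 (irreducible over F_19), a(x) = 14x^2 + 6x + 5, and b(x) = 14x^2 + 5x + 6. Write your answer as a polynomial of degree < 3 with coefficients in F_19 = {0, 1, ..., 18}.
a · b ≡ 2x^2 (mod f(x))

Multiply in F_19[x]: a(x)·b(x) = (14x^2 + 6x + 5)·(14x^2 + 5x + 6) = 6x^4 + 2x^3 + 13x^2 + 4x + 11. This has degree ≥ 3, so divide by f(x) over F_19: 6x^4 + 2x^3 + 13x^2 + 4x + 11 = (6x + 3)·(x^3 + 3x^2 + 13x + 10) + (2x^2). Hence a·b ≡ 2x^2 (mod f). (F_19[x]/(f) is a field with 19^3 = 6859 elements since f is irreducible of degree 3.)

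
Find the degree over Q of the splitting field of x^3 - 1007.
[K : Q] = 6

The roots of x^3 - 1007 are ∛1007, ω∛1007, ω^2∛1007 where ω = e^(2πi/3) is a primitive cube root of unity, so K = Q(∛1007, ω). Now [Q(∛1007):Q] = 3 (since 1007 is not a perfect cube, x^3 - 1007 is irreducible) and [Q(ω):Q] = 2. Both 2 and 3 divide [K:Q], and [K:Q] ≤ 3·2 = 6, so [K:Q] = 6. (Equivalently: Q(∛1007) ⊂ R but ω ∉ R, so [K : Q(∛1007)] = 2.)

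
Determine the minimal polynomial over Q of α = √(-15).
m_α(x) = x^2 + 15

α satisfies α^2 + 15 = 0, so x^2 + 15 annihilates α. Since d = -15 is squarefree and ≠ 1, it is not a perfect square in Q, so x^2 + 15 has no rational root and is therefore irreducible over Q (a degree-2 polynomial over a field is irreducible iff it has no root). Hence m_α(x) = x^2 + 15.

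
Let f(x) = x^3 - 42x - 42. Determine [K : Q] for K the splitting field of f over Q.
[K : Q] = 6

By the rational root test, any rational root of the monic integer polynomial f(x) = x^3 - 42x - 42 must be an integer dividing the constant term -42, i.e. one of ±{1, 2, 3, 6, 7, 14, 21, 42}. Evaluating: f(1) = -83, f(-1) = -1, f(2) = -118, f(-2) = 34, f(3) = -141, f(-3) = 57, f(6) = -78, f(-6) = -6, f(7) = 7, f(-7) = -91, f(14) = 2114, f(-14) = -2198, f(21) = 8337, f(-21) = -8421, f(42) = 72282, f(-42) = -72366; none is 0, so f has no rational root and is therefore irreducible over Q (a cubic with no linear factor over a field is irreducible). For an irreducible cubic, the Galois group is A_3 or S_3 according as the discriminant disc(f) = -4a^3 - 27b^2 = -4·(-42)^3 - 27·(-42)^2 = 248724 is or is not a square in Q. Here disc(f) = 248724 is not a perfect square in Q, so the Galois group of f over Q is not contained in A_3 and must be all of S_3. The splitting field has degree |S_3| = 6 over Q, so [K : Q] = 6.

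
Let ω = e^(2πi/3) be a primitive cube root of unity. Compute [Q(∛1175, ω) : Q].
[Q(∛1175, ω) : Q] = 6

[Q(∛1175):Q] = 3 (min poly x^3 - 1175, irreducible since 1175 is not a perfect cube). [Q(ω):Q] = 2 (min poly x^2 + x + 1). Since Q(∛1175) ⊂ R and ω ∉ R, we have ω ∉ Q(∛1175), so x^2 + x + 1 remains irreducible over Q(∛1175) and [Q(∛1175, ω) : Q(∛1175)] = 2. By the tower law, [Q(∛1175, ω) : Q] = 3 · 2 = 6. (In fact Q(∛1175, ω) is the splitting field of x^3 - 1175 over Q.)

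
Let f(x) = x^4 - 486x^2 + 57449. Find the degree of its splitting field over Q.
[K : Q] = 4

Solving the quadratic in x^2: x^2 = (486 ± √(486^2 - 4·57449))/2 = (486 ± √6400)/2 = (486 ± 80)/2, giving x^2 = 283 or x^2 = 203. So f(x) = (x^2 - 283)(x^2 - 203) and the roots of f are ±√283, ±√203. Hence the splitting field is K = Q(√283, √203). Since 283 and 203 are distinct squarefree integers > 1, their product 57449 is not a perfect square, so √203 ∉ Q(√283). By the tower law [K:Q] = [Q(√283,√203):Q(√283)] · [Q(√283):Q] = 2 · 2 = 4.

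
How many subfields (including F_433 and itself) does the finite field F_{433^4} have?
F_{433^4} has 3 subfields

The subfields of F_{p^n} are exactly the fields F_{p^d} for d | n (each is the fixed field of the unique index-d subgroup of Gal(F_{p^n}/F_p) ≅ Z/nZ). The divisors of n = 4 are {1, 2, 4}, giving 3 subfields: F_{433^1}, F_{433^2}, F_{433^4}.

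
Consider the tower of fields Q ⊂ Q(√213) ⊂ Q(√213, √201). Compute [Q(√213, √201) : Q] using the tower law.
[Q(√213, √201) : Q] = 4

[Q(√213):Q] = 2 (min poly x^2 - 213, irreducible since 213 is squarefree > 1). For the top step, suppose √201 ∈ Q(√213), say √201 = c + d√213 with c, d ∈ Q. Squaring: 201 = c^2 + 213d^2 + 2cd√213. Since √213 ∉ Q this forces 2cd = 0. If d = 0 then √201 = c ∈ Q, contradicting 201 squarefree > 1. If c = 0 then 201 = 213d^2, so 213·201 = (213d)^2 is a perfect square in Q — but 213·201 = 42813 is not a perfect square (since 213 and 201 are distinct squarefree integers). Contradiction. Hence √201 ∉ Q(√213), so x^2 - 201 stays irreducible over Q(√213) and [Q(√213, √201) : Q(√213)] = 2. By the tower law, [Q(√213, √201) : Q] = 2 · 2 = 4.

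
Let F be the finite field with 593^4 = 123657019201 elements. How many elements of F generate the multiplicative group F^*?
There are φ(123657019200) = 26873856000 primitive elements

F_q^* is cyclic of order q - 1 = 123657019200. A cyclic group of order m has exactly φ(m) generators. Here m = 123657019200 = 2^6 · 3^3 · 5^2 · 11 · 13 · 37 · 541, so the number of primitive elements is φ(123657019200) = 26873856000.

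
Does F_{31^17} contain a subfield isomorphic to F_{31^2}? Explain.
No: F_{31^2} is not a subfield of F_{31^17}

F_{p^m} embeds in F_{p^n} iff m | n. Here 2 ∤ 17 (since 17 = 8·2 + 1 with remainder 1 ≠ 0), so F_{31^2} is not a subfield of F_{31^17}. Equivalently: if it were, the tower law would give 2 = [F_{31^2}:F_31] dividing [F_{31^17}:F_31] = 17, contradiction.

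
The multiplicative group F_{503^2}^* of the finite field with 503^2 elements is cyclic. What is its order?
|F_{503^2}^*| = 253008

F_{503^2} has 503^2 = 253009 elements; its multiplicative group consists of all nonzero elements, so |F_{503^2}^*| = 253009 - 1 = 253008. (It is cyclic since any finite subgroup of the multiplicative group of a field is cyclic.)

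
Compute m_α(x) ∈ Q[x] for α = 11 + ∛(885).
m_α(x) = x^3 - 33x^2 + 363x - 2216

Set β = α - 11 = ∛(885), so β^3 = 885. Then (α - 11)^3 - 885 = 0, i.e. α is a root of g(x) = (x - 11)^3 - 885 = x^3 - 33x^2 + 363x - 2216. Since g(x) = h(x - 11) where h(x) = x^3 - 885, and h is irreducible over Q (because 885 is not a perfect cube, so h has no rational root, and a monic cubic with no rational root is irreducible), g is also irreducible (irreducibility is preserved under the substitution x → x - 11). Hence m_α(x) = x^3 - 33x^2 + 363x - 2216.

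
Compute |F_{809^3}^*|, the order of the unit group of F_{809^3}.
|F_{809^3}^*| = 529475128

F_{809^3} has 809^3 = 529475129 elements; its multiplicative group consists of all nonzero elements, so |F_{809^3}^*| = 529475129 - 1 = 529475128. (It is cyclic since any finite subgroup of the multiplicative group of a field is cyclic.)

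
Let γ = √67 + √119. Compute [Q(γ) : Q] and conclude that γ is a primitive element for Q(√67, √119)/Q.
[Q(γ) : Q] = 4 (equivalently, Q(γ) = Q(√67, √119))

Obviously Q(γ) ⊆ Q(√67, √119), and [Q(√67, √119):Q] = 4 (since 67, 119 are distinct squarefree integers > 1 with 7973 not a perfect square). To show equality we compute the minimal polynomial of γ. From γ = √67 + √119: γ^2 = 67 + 2√(7973) + 119 = 186 + 2√(7973), so γ^2 - 186 = 2√(7973); squaring, (γ^2 - 186)^2 = 4·7973, i.e. γ^4 - 372γ^2 + 34596 - 31892 = 0, i.e. γ^4 - 372γ^2 + 2704 = 0. So γ is a root of x^4 - 372x^2 + 2704. This polynomial is irreducible over Q: it has no rational root (each ±√67 ± √119 is irrational), and any factorization into two quadratics over Q would force √(7973) ∈ Q (pairing opposite roots) or √67, √119 ∈ Q (other pairings), all impossible. Hence [Q(γ):Q] = 4 = [Q(√67, √119):Q], so Q(γ) = Q(√67, √119).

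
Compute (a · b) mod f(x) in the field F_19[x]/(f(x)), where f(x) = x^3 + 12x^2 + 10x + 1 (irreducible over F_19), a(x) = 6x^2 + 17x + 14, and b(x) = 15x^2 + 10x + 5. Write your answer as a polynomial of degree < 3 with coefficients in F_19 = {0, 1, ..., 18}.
a · b ≡ 7x^2 + 14x + 18 (mod f(x))

Multiply in F_19[x]: a(x)·b(x) = (6x^2 + 17x + 14)·(15x^2 + 10x + 5) = 14x^4 + 11x^3 + 11x^2 + 16x + 13. This has degree ≥ 3, so divide by f(x) over F_19: 14x^4 + 11x^3 + 11x^2 + 16x + 13 = (14x + 14)·(x^3 + 12x^2 + 10x + 1) + (7x^2 + 14x + 18). Hence a·b ≡ 7x^2 + 14x + 18 (mod f). (F_19[x]/(f) is a field with 19^3 = 6859 elements since f is irreducible of degree 3.)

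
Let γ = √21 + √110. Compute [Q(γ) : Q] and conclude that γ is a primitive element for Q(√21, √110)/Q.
[Q(γ) : Q] = 4 (equivalently, Q(γ) = Q(√21, √110))

Obviously Q(γ) ⊆ Q(√21, √110), and [Q(√21, √110):Q] = 4 (since 21, 110 are distinct squarefree integers > 1 with 2310 not a perfect square). To show equality we compute the minimal polynomial of γ. From γ = √21 + √110: γ^2 = 21 + 2√(2310) + 110 = 131 + 2√(2310), so γ^2 - 131 = 2√(2310); squaring, (γ^2 - 131)^2 = 4·2310, i.e. γ^4 - 262γ^2 + 17161 - 9240 = 0, i.e. γ^4 - 262γ^2 + 7921 = 0. So γ is a root of x^4 - 262x^2 + 7921. This polynomial is irreducible over Q: it has no rational root (each ±√21 ± √110 is irrational), and any factorization into two quadratics over Q would force √(2310) ∈ Q (pairing opposite roots) or √21, √110 ∈ Q (other pairings), all impossible. Hence [Q(γ):Q] = 4 = [Q(√21, √110):Q], so Q(γ) = Q(√21, √110).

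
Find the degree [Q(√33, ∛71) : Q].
[Q(√33, ∛71) : Q] = 6

Let L = Q(√33, ∛71). Since Q(√33) ⊂ L and [Q(√33):Q] = 2, the tower law gives 2 | [L:Q]. Likewise Q(∛71) ⊂ L with [Q(∛71):Q] = 3 (because 71 is not a perfect cube), so 3 | [L:Q]. As gcd(2,3) = 1, [L:Q] is divisible by 6. Conversely L is generated over Q by √33 and ∛71, so [L:Q] ≤ 2·3 = 6. Therefore [Q(√33, ∛71) : Q] = 6.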